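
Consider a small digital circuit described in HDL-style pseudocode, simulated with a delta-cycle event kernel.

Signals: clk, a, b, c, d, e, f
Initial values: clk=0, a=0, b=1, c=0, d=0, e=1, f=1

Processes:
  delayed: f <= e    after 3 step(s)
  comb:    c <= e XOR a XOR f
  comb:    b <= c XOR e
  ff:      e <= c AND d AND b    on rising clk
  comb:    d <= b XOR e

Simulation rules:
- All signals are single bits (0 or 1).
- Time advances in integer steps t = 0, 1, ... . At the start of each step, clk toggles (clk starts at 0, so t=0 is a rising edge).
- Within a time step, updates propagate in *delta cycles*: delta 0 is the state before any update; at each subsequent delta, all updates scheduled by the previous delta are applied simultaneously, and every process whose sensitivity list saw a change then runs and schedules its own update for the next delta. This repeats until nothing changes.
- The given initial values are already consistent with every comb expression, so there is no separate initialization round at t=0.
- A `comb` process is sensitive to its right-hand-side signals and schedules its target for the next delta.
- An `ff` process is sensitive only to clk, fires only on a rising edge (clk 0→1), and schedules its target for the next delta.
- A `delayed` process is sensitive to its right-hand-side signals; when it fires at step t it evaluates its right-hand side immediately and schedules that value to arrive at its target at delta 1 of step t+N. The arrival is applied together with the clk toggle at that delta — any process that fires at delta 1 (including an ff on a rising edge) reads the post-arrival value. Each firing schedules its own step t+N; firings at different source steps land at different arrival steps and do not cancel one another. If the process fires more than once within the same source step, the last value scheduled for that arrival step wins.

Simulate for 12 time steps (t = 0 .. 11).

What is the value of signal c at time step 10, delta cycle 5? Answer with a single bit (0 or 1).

0

t=0 Δ0: f=1 d=0 e=1 a=0 b=1 c=0 clk=0
  Δ1: clk:0→1
  Δ2: e:1→0
  Δ3: d:0→1, b:1→0, c:0→1
  Δ4: d:1→0, b:0→1
  Δ5: d:0→1
  (5Δ to stable)
t=1 Δ0: f=1 d=1 e=0 a=0 b=1 c=1 clk=1
  Δ1: clk:1→0
  (1Δ to stable)
t=2 Δ0: f=1 d=1 e=0 a=0 b=1 c=1 clk=0
  Δ1: clk:0→1
  Δ2: e:0→1
  Δ3: d:1→0, b:1→0, c:1→0
  Δ4: d:0→1, b:0→1
  Δ5: d:1→0
  (5Δ to stable)
t=3 Δ0: f=1 d=0 e=1 a=0 b=1 c=0 clk=1
  Δ1: f:1→0, clk:1→0
  Δ2: c:0→1
  Δ3: b:1→0
  Δ4: d:0→1
  (4Δ to stable)
t=4 Δ0: f=0 d=1 e=1 a=0 b=0 c=1 clk=0
  Δ1: clk:0→1
  Δ2: e:1→0
  Δ3: d:1→0, b:0→1, c:1→0
  Δ4: d:0→1, b:1→0
  Δ5: d:1→0
  (5Δ to stable)
t=5 Δ0: f=0 d=0 e=0 a=0 b=0 c=0 clk=1
  Δ1: f:0→1, clk:1→0
  Δ2: c:0→1
  Δ3: b:0→1
  Δ4: d:0→1
  (4Δ to stable)
t=6 Δ0: f=1 d=1 e=0 a=0 b=1 c=1 clk=0
  Δ1: clk:0→1
  Δ2: e:0→1
  Δ3: d:1→0, b:1→0, c:1→0
  Δ4: d:0→1, b:0→1
  Δ5: d:1→0
  (5Δ to stable)
t=7 Δ0: f=1 d=0 e=1 a=0 b=1 c=0 clk=1
  Δ1: f:1→0, clk:1→0
  Δ2: c:0→1
  Δ3: b:1→0
  Δ4: d:0→1
  (4Δ to stable)
t=8 Δ0: f=0 d=1 e=1 a=0 b=0 c=1 clk=0
  Δ1: clk:0→1
  Δ2: e:1→0
  Δ3: d:1→0, b:0→1, c:1→0
  Δ4: d:0→1, b:1→0
  Δ5: d:1→0
  (5Δ to stable)
t=9 Δ0: f=0 d=0 e=0 a=0 b=0 c=0 clk=1
  Δ1: f:0→1, clk:1→0
  Δ2: c:0→1
  Δ3: b:0→1
  Δ4: d:0→1
  (4Δ to stable)
t=10 Δ0: f=1 d=1 e=0 a=0 b=1 c=1 clk=0
  Δ1: clk:0→1
  Δ2: e:0→1
  Δ3: d:1→0, b:1→0, c:1→0
  Δ4: d:0→1, b:0→1
  Δ5: d:1→0
  (5Δ to stable)
t=11 Δ0: f=1 d=0 e=1 a=0 b=1 c=0 clk=1
  Δ1: f:1→0, clk:1→0
  Δ2: c:0→1
  Δ3: b:1→0
  Δ4: d:0→1
  (4Δ to stable)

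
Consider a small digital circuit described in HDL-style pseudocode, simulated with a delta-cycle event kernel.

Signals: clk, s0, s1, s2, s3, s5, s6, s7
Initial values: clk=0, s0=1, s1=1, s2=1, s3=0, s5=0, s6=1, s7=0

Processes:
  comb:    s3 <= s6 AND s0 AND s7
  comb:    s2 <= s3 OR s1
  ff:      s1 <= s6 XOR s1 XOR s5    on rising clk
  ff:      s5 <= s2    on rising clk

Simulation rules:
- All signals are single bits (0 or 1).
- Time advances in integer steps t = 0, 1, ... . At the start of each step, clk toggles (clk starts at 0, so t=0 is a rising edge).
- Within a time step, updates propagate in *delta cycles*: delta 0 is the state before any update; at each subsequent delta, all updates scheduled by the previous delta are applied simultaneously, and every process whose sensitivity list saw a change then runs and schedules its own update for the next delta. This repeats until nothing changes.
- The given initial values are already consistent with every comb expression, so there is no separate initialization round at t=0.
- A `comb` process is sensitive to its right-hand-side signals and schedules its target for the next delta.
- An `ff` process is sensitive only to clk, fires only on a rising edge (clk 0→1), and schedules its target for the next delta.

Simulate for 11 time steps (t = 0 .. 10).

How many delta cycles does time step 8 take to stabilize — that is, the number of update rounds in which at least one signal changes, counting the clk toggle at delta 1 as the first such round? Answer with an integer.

2

t=0 Δ0: s5=0 clk=0 s1=1 s6=1 s3=0 s7=0 s0=1 s2=1
  Δ1: clk:0→1
  Δ2: s5:0→1, s1:1→0
  Δ3: s2:1→0
  (3Δ to stable)
t=1 Δ0: s5=1 clk=1 s1=0 s6=1 s3=0 s7=0 s0=1 s2=0
  Δ1: clk:1→0
  (1Δ to stable)
t=2 Δ0: s5=1 clk=0 s1=0 s6=1 s3=0 s7=0 s0=1 s2=0
  Δ1: clk:0→1
  Δ2: s5:1→0
  (2Δ to stable)
t=3 Δ0: s5=0 clk=1 s1=0 s6=1 s3=0 s7=0 s0=1 s2=0
  Δ1: clk:1→0
  (1Δ to stable)
t=4 Δ0: s5=0 clk=0 s1=0 s6=1 s3=0 s7=0 s0=1 s2=0
  Δ1: clk:0→1
  Δ2: s1:0→1
  Δ3: s2:0→1
  (3Δ to stable)
t=5 Δ0: s5=0 clk=1 s1=1 s6=1 s3=0 s7=0 s0=1 s2=1
  Δ1: clk:1→0
  (1Δ to stable)
t=6 Δ0: s5=0 clk=0 s1=1 s6=1 s3=0 s7=0 s0=1 s2=1
  Δ1: clk:0→1
  Δ2: s5:0→1, s1:1→0
  Δ3: s2:1→0
  (3Δ to stable)
t=7 Δ0: s5=1 clk=1 s1=0 s6=1 s3=0 s7=0 s0=1 s2=0
  Δ1: clk:1→0
  (1Δ to stable)
t=8 Δ0: s5=1 clk=0 s1=0 s6=1 s3=0 s7=0 s0=1 s2=0
  Δ1: clk:0→1
  Δ2: s5:1→0
  (2Δ to stable)
t=9 Δ0: s5=0 clk=1 s1=0 s6=1 s3=0 s7=0 s0=1 s2=0
  Δ1: clk:1→0
  (1Δ to stable)
t=10 Δ0: s5=0 clk=0 s1=0 s6=1 s3=0 s7=0 s0=1 s2=0
  Δ1: clk:0→1
  Δ2: s1:0→1
  Δ3: s2:0→1
  (3Δ to stable)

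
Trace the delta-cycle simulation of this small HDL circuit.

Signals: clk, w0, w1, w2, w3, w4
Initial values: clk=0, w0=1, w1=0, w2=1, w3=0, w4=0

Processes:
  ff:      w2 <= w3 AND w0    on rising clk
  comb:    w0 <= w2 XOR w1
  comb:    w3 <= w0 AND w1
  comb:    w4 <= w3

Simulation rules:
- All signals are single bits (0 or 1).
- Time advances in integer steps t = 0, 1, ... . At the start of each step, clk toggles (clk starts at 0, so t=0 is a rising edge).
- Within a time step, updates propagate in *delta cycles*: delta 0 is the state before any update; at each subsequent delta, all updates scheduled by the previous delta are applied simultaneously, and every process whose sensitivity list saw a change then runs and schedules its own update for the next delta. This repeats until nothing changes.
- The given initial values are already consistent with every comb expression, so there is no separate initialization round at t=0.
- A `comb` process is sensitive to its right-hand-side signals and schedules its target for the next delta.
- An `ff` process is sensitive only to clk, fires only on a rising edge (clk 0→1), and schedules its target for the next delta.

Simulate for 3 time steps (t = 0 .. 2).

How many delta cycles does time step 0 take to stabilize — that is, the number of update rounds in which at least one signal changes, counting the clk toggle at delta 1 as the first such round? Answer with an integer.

[bits: w2,w1,w4,w3,w0,clk]
t=0: Δ0=100010 Δ1=100011 Δ2=000011 Δ3=000001 | 3Δ
t=1: Δ0=000001 Δ1=000000 | 1Δ
t=2: Δ0=000000 Δ1=000001 | 1Δ

3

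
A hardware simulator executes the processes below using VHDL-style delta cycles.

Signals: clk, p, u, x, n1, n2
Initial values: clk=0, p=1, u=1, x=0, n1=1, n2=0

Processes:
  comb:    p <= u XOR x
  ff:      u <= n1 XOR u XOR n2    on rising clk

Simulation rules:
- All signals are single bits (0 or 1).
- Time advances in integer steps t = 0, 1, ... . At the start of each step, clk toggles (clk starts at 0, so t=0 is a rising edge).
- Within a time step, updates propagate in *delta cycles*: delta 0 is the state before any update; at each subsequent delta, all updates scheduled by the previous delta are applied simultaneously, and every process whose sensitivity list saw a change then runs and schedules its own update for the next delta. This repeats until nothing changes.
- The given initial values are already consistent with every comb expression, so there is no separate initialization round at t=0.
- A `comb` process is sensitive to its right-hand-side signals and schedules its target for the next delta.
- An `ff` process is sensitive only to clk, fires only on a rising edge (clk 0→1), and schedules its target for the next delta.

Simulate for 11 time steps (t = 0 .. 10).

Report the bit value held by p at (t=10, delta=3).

1

t=0 Δ0: n2=0 u=1 n1=1 clk=0 x=0 p=1
  Δ1: clk:0→1
  Δ2: u:1→0
  Δ3: p:1→0
  (3Δ to stable)
t=1 Δ0: n2=0 u=0 n1=1 clk=1 x=0 p=0
  Δ1: clk:1→0
  (1Δ to stable)
t=2 Δ0: n2=0 u=0 n1=1 clk=0 x=0 p=0
  Δ1: clk:0→1
  Δ2: u:0→1
  Δ3: p:0→1
  (3Δ to stable)
t=3 Δ0: n2=0 u=1 n1=1 clk=1 x=0 p=1
  Δ1: clk:1→0
  (1Δ to stable)
t=4 Δ0: n2=0 u=1 n1=1 clk=0 x=0 p=1
  Δ1: clk:0→1
  Δ2: u:1→0
  Δ3: p:1→0
  (3Δ to stable)
t=5 Δ0: n2=0 u=0 n1=1 clk=1 x=0 p=0
  Δ1: clk:1→0
  (1Δ to stable)
t=6 Δ0: n2=0 u=0 n1=1 clk=0 x=0 p=0
  Δ1: clk:0→1
  Δ2: u:0→1
  Δ3: p:0→1
  (3Δ to stable)
t=7 Δ0: n2=0 u=1 n1=1 clk=1 x=0 p=1
  Δ1: clk:1→0
  (1Δ to stable)
t=8 Δ0: n2=0 u=1 n1=1 clk=0 x=0 p=1
  Δ1: clk:0→1
  Δ2: u:1→0
  Δ3: p:1→0
  (3Δ to stable)
t=9 Δ0: n2=0 u=0 n1=1 clk=1 x=0 p=0
  Δ1: clk:1→0
  (1Δ to stable)
t=10 Δ0: n2=0 u=0 n1=1 clk=0 x=0 p=0
  Δ1: clk:0→1
  Δ2: u:0→1
  Δ3: p:0→1
  (3Δ to stable)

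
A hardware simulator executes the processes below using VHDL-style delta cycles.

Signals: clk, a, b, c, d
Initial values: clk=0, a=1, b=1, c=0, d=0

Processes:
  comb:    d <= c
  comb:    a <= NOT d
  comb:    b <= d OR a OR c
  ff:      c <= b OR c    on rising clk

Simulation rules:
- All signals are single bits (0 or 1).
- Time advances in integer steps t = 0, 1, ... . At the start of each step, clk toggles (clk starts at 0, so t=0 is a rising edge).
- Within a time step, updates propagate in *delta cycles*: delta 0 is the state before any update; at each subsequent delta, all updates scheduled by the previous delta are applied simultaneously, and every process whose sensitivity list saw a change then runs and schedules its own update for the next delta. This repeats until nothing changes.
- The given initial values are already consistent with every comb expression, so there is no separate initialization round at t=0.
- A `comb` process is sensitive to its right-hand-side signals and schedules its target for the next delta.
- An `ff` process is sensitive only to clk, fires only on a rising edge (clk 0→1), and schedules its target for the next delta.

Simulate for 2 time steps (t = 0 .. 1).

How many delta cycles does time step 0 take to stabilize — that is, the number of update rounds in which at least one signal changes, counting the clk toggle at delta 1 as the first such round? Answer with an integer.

4

t=0 Δ0: d=0 b=1 c=0 clk=0 a=1
  Δ1: clk:0→1
  Δ2: c:0→1
  Δ3: d:0→1
  Δ4: a:1→0
  (4Δ to stable)
t=1 Δ0: d=1 b=1 c=1 clk=1 a=0
  Δ1: clk:1→0
  (1Δ to stable)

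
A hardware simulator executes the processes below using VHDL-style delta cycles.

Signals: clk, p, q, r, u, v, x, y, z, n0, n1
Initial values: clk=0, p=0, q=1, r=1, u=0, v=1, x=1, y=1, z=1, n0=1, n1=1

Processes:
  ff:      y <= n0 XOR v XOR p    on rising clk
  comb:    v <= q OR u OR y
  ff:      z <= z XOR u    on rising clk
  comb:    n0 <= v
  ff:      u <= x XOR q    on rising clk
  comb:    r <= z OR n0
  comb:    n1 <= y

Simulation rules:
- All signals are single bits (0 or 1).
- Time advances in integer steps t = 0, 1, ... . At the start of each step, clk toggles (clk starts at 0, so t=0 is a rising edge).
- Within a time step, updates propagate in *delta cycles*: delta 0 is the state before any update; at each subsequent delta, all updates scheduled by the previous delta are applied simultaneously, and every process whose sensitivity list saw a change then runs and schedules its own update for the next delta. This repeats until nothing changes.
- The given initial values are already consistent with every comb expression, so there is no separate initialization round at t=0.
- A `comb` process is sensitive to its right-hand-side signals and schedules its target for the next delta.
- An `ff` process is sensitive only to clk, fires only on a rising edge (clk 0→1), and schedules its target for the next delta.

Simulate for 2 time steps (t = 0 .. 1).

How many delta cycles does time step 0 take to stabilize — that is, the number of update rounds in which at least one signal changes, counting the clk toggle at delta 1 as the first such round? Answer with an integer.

3

t0.Δ0 q=1 r=1 y=1 v=1 n1=1 u=0 clk=0 p=0 z=1 n0=1 x=1
t0.Δ1 q=1 r=1 y=1 v=1 n1=1 u=0 clk=1 p=0 z=1 n0=1 x=1
t0.Δ2 q=1 r=1 y=0 v=1 n1=1 u=0 clk=1 p=0 z=1 n0=1 x=1
t0.Δ3 q=1 r=1 y=0 v=1 n1=0 u=0 clk=1 p=0 z=1 n0=1 x=1
t1.Δ0 q=1 r=1 y=0 v=1 n1=0 u=0 clk=1 p=0 z=1 n0=1 x=1
t1.Δ1 q=1 r=1 y=0 v=1 n1=0 u=0 clk=0 p=0 z=1 n0=1 x=1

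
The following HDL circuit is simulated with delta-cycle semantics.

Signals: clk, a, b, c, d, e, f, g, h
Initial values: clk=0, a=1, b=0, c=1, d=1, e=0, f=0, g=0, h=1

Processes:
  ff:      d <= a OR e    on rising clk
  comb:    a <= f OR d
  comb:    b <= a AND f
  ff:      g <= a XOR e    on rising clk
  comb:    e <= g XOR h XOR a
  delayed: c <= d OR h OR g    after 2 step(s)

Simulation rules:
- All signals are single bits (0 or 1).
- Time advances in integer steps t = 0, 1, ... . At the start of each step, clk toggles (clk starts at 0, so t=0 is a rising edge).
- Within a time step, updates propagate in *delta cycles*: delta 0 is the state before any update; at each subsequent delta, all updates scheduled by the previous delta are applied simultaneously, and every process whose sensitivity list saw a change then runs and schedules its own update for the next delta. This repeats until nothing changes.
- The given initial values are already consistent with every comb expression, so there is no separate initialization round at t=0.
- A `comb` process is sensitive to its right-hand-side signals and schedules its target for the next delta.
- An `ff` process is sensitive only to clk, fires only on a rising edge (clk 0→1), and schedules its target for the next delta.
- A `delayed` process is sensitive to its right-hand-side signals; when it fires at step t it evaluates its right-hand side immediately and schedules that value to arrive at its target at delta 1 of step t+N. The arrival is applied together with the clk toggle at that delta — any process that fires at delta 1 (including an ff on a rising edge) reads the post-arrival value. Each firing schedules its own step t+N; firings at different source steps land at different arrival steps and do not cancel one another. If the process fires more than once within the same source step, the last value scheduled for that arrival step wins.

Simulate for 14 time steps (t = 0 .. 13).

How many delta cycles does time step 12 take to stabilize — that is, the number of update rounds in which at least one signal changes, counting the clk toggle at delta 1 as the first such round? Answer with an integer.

3

[bits: c,a,b,f,g,clk,e,h,d]
t=0: Δ0=110000011 Δ1=110001011 Δ2=110011011 Δ3=110011111 | 3Δ
t=1: Δ0=110011111 Δ1=110010111 | 1Δ
t=2: Δ0=110010111 Δ1=110011111 Δ2=110001111 Δ3=110001011 | 3Δ
t=3: Δ0=110001011 Δ1=110000011 | 1Δ
t=4: Δ0=110000011 Δ1=110001011 Δ2=110011011 Δ3=110011111 | 3Δ
t=5: Δ0=110011111 Δ1=110010111 | 1Δ
t=6: Δ0=110010111 Δ1=110011111 Δ2=110001111 Δ3=110001011 | 3Δ
t=7: Δ0=110001011 Δ1=110000011 | 1Δ
t=8: Δ0=110000011 Δ1=110001011 Δ2=110011011 Δ3=110011111 | 3Δ
t=9: Δ0=110011111 Δ1=110010111 | 1Δ
t=10: Δ0=110010111 Δ1=110011111 Δ2=110001111 Δ3=110001011 | 3Δ
t=11: Δ0=110001011 Δ1=110000011 | 1Δ
t=12: Δ0=110000011 Δ1=110001011 Δ2=110011011 Δ3=110011111 | 3Δ
t=13: Δ0=110011111 Δ1=110010111 | 1Δ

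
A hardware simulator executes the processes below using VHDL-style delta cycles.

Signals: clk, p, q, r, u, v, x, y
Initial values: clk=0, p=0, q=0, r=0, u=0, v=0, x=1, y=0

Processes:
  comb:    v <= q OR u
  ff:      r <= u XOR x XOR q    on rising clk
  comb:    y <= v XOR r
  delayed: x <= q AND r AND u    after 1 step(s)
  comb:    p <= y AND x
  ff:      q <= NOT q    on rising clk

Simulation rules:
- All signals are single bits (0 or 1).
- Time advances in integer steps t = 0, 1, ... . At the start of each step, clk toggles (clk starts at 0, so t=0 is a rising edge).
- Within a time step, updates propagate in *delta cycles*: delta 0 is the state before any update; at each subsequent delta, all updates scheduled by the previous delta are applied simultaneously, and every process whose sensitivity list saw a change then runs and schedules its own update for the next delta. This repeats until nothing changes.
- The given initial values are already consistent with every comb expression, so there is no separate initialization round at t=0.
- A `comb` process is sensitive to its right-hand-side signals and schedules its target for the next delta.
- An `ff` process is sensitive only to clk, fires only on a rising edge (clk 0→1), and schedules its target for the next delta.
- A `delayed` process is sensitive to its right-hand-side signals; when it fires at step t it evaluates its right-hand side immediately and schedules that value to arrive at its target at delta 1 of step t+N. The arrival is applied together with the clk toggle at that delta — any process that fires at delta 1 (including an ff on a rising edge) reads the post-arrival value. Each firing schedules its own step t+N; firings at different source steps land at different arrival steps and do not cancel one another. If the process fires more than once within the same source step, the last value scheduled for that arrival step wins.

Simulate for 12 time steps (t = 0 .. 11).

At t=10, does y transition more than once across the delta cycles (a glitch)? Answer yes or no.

[bits: r,p,clk,x,v,y,q,u]
t=0: Δ0=00010000 Δ1=00110000 Δ2=10110010 Δ3=10111110 Δ4=11111010 Δ5=10111010 | 5Δ
t=1: Δ0=10111010 Δ1=10001010 | 1Δ
t=2: Δ0=10001010 Δ1=10101010 Δ2=10101000 Δ3=10100000 Δ4=10100100 | 4Δ
t=3: Δ0=10100100 Δ1=10000100 | 1Δ
t=4: Δ0=10000100 Δ1=10100100 Δ2=00100110 Δ3=00101010 Δ4=00101110 | 4Δ
t=5: Δ0=00101110 Δ1=00001110 | 1Δ
t=6: Δ0=00001110 Δ1=00101110 Δ2=10101100 Δ3=10100000 Δ4=10100100 | 4Δ
t=7: Δ0=10100100 Δ1=10000100 | 1Δ
t=8: Δ0=10000100 Δ1=10100100 Δ2=00100110 Δ3=00101010 Δ4=00101110 | 4Δ
t=9: Δ0=00101110 Δ1=00001110 | 1Δ
t=10: Δ0=00001110 Δ1=00101110 Δ2=10101100 Δ3=10100000 Δ4=10100100 | 4Δ
t=11: Δ0=10100100 Δ1=10000100 | 1Δ

yes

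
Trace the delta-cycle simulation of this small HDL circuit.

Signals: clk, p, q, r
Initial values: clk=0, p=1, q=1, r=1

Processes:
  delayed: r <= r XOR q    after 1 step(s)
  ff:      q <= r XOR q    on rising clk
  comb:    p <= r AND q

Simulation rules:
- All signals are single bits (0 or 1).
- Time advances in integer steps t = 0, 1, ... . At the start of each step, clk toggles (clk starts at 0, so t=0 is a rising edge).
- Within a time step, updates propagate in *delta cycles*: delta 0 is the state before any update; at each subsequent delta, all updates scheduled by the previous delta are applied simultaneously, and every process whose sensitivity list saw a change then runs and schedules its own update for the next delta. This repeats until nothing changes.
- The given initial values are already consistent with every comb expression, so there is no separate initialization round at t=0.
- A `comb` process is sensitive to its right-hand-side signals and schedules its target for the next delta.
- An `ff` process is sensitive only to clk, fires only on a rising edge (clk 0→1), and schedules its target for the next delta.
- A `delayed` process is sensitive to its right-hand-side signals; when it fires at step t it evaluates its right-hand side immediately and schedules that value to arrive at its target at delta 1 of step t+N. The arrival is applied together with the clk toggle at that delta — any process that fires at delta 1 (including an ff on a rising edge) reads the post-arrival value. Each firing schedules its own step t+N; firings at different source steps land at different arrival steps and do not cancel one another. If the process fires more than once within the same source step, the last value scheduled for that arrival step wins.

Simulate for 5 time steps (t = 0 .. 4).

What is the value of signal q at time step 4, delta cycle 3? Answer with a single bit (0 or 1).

0

t0.Δ0 p=1 r=1 clk=0 q=1
t0.Δ1 p=1 r=1 clk=1 q=1
t0.Δ2 p=1 r=1 clk=1 q=0
t0.Δ3 p=0 r=1 clk=1 q=0
t1.Δ0 p=0 r=1 clk=1 q=0
t1.Δ1 p=0 r=1 clk=0 q=0
t2.Δ0 p=0 r=1 clk=0 q=0
t2.Δ1 p=0 r=1 clk=1 q=0
t2.Δ2 p=0 r=1 clk=1 q=1
t2.Δ3 p=1 r=1 clk=1 q=1
t3.Δ0 p=1 r=1 clk=1 q=1
t3.Δ1 p=1 r=0 clk=0 q=1
t3.Δ2 p=0 r=0 clk=0 q=1
t4.Δ0 p=0 r=0 clk=0 q=1
t4.Δ1 p=0 r=1 clk=1 q=1
t4.Δ2 p=1 r=1 clk=1 q=0
t4.Δ3 p=0 r=1 clk=1 q=0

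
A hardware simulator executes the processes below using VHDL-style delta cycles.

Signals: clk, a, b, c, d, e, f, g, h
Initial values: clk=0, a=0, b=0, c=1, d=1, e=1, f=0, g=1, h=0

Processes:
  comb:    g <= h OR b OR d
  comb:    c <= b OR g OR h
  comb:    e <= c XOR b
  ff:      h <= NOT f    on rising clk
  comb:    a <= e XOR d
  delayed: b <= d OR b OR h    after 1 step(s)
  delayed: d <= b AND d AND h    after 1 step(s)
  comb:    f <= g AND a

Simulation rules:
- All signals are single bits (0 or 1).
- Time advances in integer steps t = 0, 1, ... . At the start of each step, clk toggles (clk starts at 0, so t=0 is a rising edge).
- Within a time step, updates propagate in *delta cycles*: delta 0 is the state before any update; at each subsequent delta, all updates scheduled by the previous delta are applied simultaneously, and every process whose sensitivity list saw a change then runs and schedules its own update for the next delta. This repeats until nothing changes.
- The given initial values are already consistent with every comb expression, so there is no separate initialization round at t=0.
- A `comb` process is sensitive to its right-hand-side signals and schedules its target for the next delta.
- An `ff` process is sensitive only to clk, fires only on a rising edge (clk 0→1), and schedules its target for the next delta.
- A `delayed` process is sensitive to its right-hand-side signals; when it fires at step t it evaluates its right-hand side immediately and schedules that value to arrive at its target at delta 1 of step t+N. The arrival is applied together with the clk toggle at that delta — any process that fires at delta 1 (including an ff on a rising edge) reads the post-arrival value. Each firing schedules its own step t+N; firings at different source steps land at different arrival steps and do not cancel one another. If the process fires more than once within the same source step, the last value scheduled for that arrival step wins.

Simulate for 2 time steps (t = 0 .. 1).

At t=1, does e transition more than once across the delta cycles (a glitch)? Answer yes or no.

t0.Δ0 e=1 d=1 b=0 g=1 c=1 clk=0 a=0 f=0 h=0
t0.Δ1 e=1 d=1 b=0 g=1 c=1 clk=1 a=0 f=0 h=0
t0.Δ2 e=1 d=1 b=0 g=1 c=1 clk=1 a=0 f=0 h=1
t1.Δ0 e=1 d=1 b=0 g=1 c=1 clk=1 a=0 f=0 h=1
t1.Δ1 e=1 d=0 b=1 g=1 c=1 clk=0 a=0 f=0 h=1
t1.Δ2 e=0 d=0 b=1 g=1 c=1 clk=0 a=1 f=0 h=1
t1.Δ3 e=0 d=0 b=1 g=1 c=1 clk=0 a=0 f=1 h=1
t1.Δ4 e=0 d=0 b=1 g=1 c=1 clk=0 a=0 f=0 h=1

no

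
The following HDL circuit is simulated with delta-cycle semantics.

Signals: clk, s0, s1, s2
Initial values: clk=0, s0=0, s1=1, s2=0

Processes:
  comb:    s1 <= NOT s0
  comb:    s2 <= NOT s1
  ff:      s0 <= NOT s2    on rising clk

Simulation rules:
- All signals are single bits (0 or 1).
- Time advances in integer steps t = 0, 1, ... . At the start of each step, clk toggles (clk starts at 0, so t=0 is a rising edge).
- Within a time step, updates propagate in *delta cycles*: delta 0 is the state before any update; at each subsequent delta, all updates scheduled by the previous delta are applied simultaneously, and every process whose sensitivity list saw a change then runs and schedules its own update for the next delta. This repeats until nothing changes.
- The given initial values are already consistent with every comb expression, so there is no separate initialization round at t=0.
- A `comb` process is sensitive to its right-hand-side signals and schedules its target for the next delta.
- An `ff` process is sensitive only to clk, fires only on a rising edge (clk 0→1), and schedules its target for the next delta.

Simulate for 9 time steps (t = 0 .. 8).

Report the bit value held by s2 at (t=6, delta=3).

1

t=0 Δ0: s1=1 s0=0 clk=0 s2=0
  Δ1: clk:0→1
  Δ2: s0:0→1
  Δ3: s1:1→0
  Δ4: s2:0→1
  (4Δ to stable)
t=1 Δ0: s1=0 s0=1 clk=1 s2=1
  Δ1: clk:1→0
  (1Δ to stable)
t=2 Δ0: s1=0 s0=1 clk=0 s2=1
  Δ1: clk:0→1
  Δ2: s0:1→0
  Δ3: s1:0→1
  Δ4: s2:1→0
  (4Δ to stable)
t=3 Δ0: s1=1 s0=0 clk=1 s2=0
  Δ1: clk:1→0
  (1Δ to stable)
t=4 Δ0: s1=1 s0=0 clk=0 s2=0
  Δ1: clk:0→1
  Δ2: s0:0→1
  Δ3: s1:1→0
  Δ4: s2:0→1
  (4Δ to stable)
t=5 Δ0: s1=0 s0=1 clk=1 s2=1
  Δ1: clk:1→0
  (1Δ to stable)
t=6 Δ0: s1=0 s0=1 clk=0 s2=1
  Δ1: clk:0→1
  Δ2: s0:1→0
  Δ3: s1:0→1
  Δ4: s2:1→0
  (4Δ to stable)
t=7 Δ0: s1=1 s0=0 clk=1 s2=0
  Δ1: clk:1→0
  (1Δ to stable)
t=8 Δ0: s1=1 s0=0 clk=0 s2=0
  Δ1: clk:0→1
  Δ2: s0:0→1
  Δ3: s1:1→0
  Δ4: s2:0→1
  (4Δ to stable)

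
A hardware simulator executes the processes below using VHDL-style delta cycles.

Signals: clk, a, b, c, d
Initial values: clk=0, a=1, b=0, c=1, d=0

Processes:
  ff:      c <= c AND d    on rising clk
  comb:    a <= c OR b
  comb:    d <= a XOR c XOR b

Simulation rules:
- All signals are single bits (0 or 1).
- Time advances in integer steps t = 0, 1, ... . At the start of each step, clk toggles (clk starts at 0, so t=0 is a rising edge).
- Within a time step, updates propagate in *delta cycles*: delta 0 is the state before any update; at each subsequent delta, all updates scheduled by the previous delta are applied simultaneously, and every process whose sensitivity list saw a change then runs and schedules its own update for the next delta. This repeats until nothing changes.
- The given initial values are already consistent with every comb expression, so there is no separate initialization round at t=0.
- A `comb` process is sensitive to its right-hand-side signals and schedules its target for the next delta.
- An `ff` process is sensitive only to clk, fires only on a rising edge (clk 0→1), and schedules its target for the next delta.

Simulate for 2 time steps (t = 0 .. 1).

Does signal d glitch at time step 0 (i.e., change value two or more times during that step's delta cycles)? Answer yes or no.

yes

t=0 Δ0: b=0 clk=0 d=0 c=1 a=1
  Δ1: clk:0→1
  Δ2: c:1→0
  Δ3: d:0→1, a:1→0
  Δ4: d:1→0
  (4Δ to stable)
t=1 Δ0: b=0 clk=1 d=0 c=0 a=0
  Δ1: clk:1→0
  (1Δ to stable)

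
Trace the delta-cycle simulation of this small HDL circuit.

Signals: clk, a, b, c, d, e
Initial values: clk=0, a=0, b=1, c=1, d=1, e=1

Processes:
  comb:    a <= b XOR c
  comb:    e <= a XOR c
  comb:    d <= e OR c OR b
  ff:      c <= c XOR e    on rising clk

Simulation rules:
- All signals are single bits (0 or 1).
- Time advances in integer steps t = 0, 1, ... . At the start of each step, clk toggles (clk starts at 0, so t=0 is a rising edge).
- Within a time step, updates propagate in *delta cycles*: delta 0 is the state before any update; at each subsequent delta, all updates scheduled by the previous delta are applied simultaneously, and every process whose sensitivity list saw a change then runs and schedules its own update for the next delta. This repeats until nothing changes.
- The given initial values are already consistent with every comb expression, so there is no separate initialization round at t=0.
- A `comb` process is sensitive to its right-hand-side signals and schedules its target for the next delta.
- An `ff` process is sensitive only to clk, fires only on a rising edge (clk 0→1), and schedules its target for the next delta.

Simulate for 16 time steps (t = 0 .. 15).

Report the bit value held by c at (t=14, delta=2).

1

t=0 Δ0: e=1 a=0 c=1 d=1 b=1 clk=0
  Δ1: clk:0→1
  Δ2: c:1→0
  Δ3: e:1→0, a:0→1
  Δ4: e:0→1
  (4Δ to stable)
t=1 Δ0: e=1 a=1 c=0 d=1 b=1 clk=1
  Δ1: clk:1→0
  (1Δ to stable)
t=2 Δ0: e=1 a=1 c=0 d=1 b=1 clk=0
  Δ1: clk:0→1
  Δ2: c:0→1
  Δ3: e:1→0, a:1→0
  Δ4: e:0→1
  (4Δ to stable)
t=3 Δ0: e=1 a=0 c=1 d=1 b=1 clk=1
  Δ1: clk:1→0
  (1Δ to stable)
t=4 Δ0: e=1 a=0 c=1 d=1 b=1 clk=0
  Δ1: clk:0→1
  Δ2: c:1→0
  Δ3: e:1→0, a:0→1
  Δ4: e:0→1
  (4Δ to stable)
t=5 Δ0: e=1 a=1 c=0 d=1 b=1 clk=1
  Δ1: clk:1→0
  (1Δ to stable)
t=6 Δ0: e=1 a=1 c=0 d=1 b=1 clk=0
  Δ1: clk:0→1
  Δ2: c:0→1
  Δ3: e:1→0, a:1→0
  Δ4: e:0→1
  (4Δ to stable)
t=7 Δ0: e=1 a=0 c=1 d=1 b=1 clk=1
  Δ1: clk:1→0
  (1Δ to stable)
t=8 Δ0: e=1 a=0 c=1 d=1 b=1 clk=0
  Δ1: clk:0→1
  Δ2: c:1→0
  Δ3: e:1→0, a:0→1
  Δ4: e:0→1
  (4Δ to stable)
t=9 Δ0: e=1 a=1 c=0 d=1 b=1 clk=1
  Δ1: clk:1→0
  (1Δ to stable)
t=10 Δ0: e=1 a=1 c=0 d=1 b=1 clk=0
  Δ1: clk:0→1
  Δ2: c:0→1
  Δ3: e:1→0, a:1→0
  Δ4: e:0→1
  (4Δ to stable)
t=11 Δ0: e=1 a=0 c=1 d=1 b=1 clk=1
  Δ1: clk:1→0
  (1Δ to stable)
t=12 Δ0: e=1 a=0 c=1 d=1 b=1 clk=0
  Δ1: clk:0→1
  Δ2: c:1→0
  Δ3: e:1→0, a:0→1
  Δ4: e:0→1
  (4Δ to stable)
t=13 Δ0: e=1 a=1 c=0 d=1 b=1 clk=1
  Δ1: clk:1→0
  (1Δ to stable)
t=14 Δ0: e=1 a=1 c=0 d=1 b=1 clk=0
  Δ1: clk:0→1
  Δ2: c:0→1
  Δ3: e:1→0, a:1→0
  Δ4: e:0→1
  (4Δ to stable)
t=15 Δ0: e=1 a=0 c=1 d=1 b=1 clk=1
  Δ1: clk:1→0
  (1Δ to stable)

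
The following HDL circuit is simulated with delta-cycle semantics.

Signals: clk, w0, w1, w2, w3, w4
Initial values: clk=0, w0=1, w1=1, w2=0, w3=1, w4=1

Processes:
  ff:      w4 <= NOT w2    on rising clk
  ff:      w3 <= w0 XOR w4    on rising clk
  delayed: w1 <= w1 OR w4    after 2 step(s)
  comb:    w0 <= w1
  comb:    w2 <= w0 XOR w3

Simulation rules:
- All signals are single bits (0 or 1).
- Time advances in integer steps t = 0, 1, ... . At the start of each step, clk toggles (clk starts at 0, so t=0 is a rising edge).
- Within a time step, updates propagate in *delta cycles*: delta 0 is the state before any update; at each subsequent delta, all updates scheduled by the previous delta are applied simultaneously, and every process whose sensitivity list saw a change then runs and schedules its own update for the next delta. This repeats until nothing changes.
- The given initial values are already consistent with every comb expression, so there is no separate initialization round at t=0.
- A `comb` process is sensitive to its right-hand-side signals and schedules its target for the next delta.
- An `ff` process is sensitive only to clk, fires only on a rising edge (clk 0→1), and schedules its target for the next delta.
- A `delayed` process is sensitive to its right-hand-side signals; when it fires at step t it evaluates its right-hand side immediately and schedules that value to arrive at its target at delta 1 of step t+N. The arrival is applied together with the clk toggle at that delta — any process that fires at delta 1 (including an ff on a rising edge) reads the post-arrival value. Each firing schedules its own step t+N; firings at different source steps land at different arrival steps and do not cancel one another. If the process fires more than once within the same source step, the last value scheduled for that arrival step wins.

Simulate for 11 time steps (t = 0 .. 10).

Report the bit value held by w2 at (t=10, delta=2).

1

[bits: w1,w3,w4,clk,w2,w0]
t=0: Δ0=111001 Δ1=111101 Δ2=101101 Δ3=101111 | 3Δ
t=1: Δ0=101111 Δ1=101011 | 1Δ
t=2: Δ0=101011 Δ1=101111 Δ2=100111 | 2Δ
t=3: Δ0=100111 Δ1=100011 | 1Δ
t=4: Δ0=100011 Δ1=100111 Δ2=110111 Δ3=110101 | 3Δ
t=5: Δ0=110101 Δ1=110001 | 1Δ
t=6: Δ0=110001 Δ1=110101 Δ2=111101 | 2Δ
t=7: Δ0=111101 Δ1=111001 | 1Δ
t=8: Δ0=111001 Δ1=111101 Δ2=101101 Δ3=101111 | 3Δ
t=9: Δ0=101111 Δ1=101011 | 1Δ
t=10: Δ0=101011 Δ1=101111 Δ2=100111 | 2Δ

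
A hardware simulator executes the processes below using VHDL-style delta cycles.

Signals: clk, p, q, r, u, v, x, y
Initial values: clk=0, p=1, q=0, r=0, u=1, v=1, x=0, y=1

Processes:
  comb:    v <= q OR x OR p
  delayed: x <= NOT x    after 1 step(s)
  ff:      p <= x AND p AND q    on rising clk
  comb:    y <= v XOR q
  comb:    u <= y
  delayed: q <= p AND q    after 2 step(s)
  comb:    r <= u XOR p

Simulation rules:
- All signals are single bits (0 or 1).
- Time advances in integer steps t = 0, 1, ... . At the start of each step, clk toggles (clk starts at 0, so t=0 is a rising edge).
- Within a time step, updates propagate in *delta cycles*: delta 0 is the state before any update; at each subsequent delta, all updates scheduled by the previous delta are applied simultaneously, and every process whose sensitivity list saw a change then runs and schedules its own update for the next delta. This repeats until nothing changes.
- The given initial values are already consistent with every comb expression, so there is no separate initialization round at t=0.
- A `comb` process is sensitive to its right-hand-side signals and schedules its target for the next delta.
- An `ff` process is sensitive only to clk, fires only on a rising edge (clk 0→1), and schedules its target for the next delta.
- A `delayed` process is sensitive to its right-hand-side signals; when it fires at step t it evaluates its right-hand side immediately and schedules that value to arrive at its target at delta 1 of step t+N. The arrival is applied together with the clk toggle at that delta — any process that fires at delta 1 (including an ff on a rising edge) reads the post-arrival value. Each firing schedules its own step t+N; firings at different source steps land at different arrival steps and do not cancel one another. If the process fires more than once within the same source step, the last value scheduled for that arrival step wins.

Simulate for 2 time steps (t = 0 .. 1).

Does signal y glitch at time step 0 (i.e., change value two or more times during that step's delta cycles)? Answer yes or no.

no

[bits: p,clk,q,v,x,u,r,y]
t=0: Δ0=10010101 Δ1=11010101 Δ2=01010101 Δ3=01000111 Δ4=01000110 Δ5=01000010 Δ6=01000000 | 6Δ
t=1: Δ0=01000000 Δ1=00000000 | 1Δ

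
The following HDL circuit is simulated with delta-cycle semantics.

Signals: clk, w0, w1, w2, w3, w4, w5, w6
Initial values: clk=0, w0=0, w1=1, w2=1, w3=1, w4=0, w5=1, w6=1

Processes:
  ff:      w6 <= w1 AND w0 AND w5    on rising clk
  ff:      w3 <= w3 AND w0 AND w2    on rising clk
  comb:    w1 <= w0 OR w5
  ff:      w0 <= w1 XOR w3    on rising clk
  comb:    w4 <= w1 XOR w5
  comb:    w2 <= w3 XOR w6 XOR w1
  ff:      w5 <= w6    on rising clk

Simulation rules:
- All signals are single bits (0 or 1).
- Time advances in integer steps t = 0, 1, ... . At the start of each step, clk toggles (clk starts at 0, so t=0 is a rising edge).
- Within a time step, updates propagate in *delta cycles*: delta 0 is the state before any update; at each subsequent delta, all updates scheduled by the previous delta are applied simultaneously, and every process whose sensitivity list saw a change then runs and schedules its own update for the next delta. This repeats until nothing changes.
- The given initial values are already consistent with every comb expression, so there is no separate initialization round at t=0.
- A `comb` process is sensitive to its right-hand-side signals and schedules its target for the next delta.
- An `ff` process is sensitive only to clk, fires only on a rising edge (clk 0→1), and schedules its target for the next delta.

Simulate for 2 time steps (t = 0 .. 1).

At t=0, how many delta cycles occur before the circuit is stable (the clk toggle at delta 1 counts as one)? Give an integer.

[bits: w5,w4,w1,clk,w2,w0,w3,w6]
t=0: Δ0=10101011 Δ1=10111011 Δ2=10111000 | 2Δ
t=1: Δ0=10111000 Δ1=10101000 | 1Δ

2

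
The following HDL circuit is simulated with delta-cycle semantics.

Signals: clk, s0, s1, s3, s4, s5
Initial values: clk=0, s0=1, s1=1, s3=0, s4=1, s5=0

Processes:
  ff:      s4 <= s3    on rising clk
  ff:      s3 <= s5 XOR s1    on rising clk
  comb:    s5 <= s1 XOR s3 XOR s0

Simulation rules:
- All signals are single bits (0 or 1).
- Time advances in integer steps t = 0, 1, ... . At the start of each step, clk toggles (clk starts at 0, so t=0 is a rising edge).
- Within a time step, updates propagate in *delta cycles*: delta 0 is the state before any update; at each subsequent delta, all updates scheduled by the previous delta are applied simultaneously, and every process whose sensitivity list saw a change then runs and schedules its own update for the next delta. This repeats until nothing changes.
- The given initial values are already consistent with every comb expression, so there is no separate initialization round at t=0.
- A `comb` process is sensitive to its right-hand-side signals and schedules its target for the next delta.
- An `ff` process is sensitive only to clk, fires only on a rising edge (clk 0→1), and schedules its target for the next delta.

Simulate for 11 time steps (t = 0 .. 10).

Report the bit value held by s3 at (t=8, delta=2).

t=0 Δ0: s1=1 s3=0 s4=1 clk=0 s0=1 s5=0
  Δ1: clk:0→1
  Δ2: s3:0→1, s4:1→0
  Δ3: s5:0→1
  (3Δ to stable)
t=1 Δ0: s1=1 s3=1 s4=0 clk=1 s0=1 s5=1
  Δ1: clk:1→0
  (1Δ to stable)
t=2 Δ0: s1=1 s3=1 s4=0 clk=0 s0=1 s5=1
  Δ1: clk:0→1
  Δ2: s3:1→0, s4:0→1
  Δ3: s5:1→0
  (3Δ to stable)
t=3 Δ0: s1=1 s3=0 s4=1 clk=1 s0=1 s5=0
  Δ1: clk:1→0
  (1Δ to stable)
t=4 Δ0: s1=1 s3=0 s4=1 clk=0 s0=1 s5=0
  Δ1: clk:0→1
  Δ2: s3:0→1, s4:1→0
  Δ3: s5:0→1
  (3Δ to stable)
t=5 Δ0: s1=1 s3=1 s4=0 clk=1 s0=1 s5=1
  Δ1: clk:1→0
  (1Δ to stable)
t=6 Δ0: s1=1 s3=1 s4=0 clk=0 s0=1 s5=1
  Δ1: clk:0→1
  Δ2: s3:1→0, s4:0→1
  Δ3: s5:1→0
  (3Δ to stable)
t=7 Δ0: s1=1 s3=0 s4=1 clk=1 s0=1 s5=0
  Δ1: clk:1→0
  (1Δ to stable)
t=8 Δ0: s1=1 s3=0 s4=1 clk=0 s0=1 s5=0
  Δ1: clk:0→1
  Δ2: s3:0→1, s4:1→0
  Δ3: s5:0→1
  (3Δ to stable)
t=9 Δ0: s1=1 s3=1 s4=0 clk=1 s0=1 s5=1
  Δ1: clk:1→0
  (1Δ to stable)
t=10 Δ0: s1=1 s3=1 s4=0 clk=0 s0=1 s5=1
  Δ1: clk:0→1
  Δ2: s3:1→0, s4:0→1
  Δ3: s5:1→0
  (3Δ to stable)

1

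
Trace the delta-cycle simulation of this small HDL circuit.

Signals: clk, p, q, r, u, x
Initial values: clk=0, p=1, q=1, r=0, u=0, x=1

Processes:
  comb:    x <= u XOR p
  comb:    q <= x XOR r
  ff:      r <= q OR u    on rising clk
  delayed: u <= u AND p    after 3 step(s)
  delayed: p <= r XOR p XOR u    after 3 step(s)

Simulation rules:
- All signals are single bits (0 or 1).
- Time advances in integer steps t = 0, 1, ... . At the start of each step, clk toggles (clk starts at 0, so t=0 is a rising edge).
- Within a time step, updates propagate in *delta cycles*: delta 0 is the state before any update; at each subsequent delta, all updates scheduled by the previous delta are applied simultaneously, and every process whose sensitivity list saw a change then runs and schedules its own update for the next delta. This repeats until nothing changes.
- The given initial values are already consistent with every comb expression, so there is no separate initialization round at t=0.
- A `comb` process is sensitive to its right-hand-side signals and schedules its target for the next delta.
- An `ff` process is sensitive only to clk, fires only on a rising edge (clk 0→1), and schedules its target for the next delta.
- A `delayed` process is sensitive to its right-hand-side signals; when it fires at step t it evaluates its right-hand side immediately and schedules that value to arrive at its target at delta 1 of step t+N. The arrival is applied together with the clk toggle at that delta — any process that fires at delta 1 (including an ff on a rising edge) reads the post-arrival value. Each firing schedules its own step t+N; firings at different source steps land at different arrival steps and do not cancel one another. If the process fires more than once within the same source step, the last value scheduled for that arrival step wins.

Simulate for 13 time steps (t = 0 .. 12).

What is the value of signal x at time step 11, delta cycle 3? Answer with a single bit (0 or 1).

0

[bits: x,clk,r,u,p,q]
t=0: Δ0=100011 Δ1=110011 Δ2=111011 Δ3=111010 | 3Δ
t=1: Δ0=111010 Δ1=101010 | 1Δ
t=2: Δ0=101010 Δ1=111010 Δ2=110010 Δ3=110011 | 3Δ
t=3: Δ0=110011 Δ1=100001 Δ2=000001 Δ3=000000 | 3Δ
t=4: Δ0=000000 Δ1=010000 | 1Δ
t=5: Δ0=010000 Δ1=000010 Δ2=100010 Δ3=100011 | 3Δ
t=6: Δ0=100011 Δ1=110001 Δ2=011001 | 2Δ
t=7: Δ0=011001 Δ1=001001 | 1Δ
t=8: Δ0=001001 Δ1=011011 Δ2=111011 Δ3=111010 | 3Δ
t=9: Δ0=111010 Δ1=101010 | 1Δ
t=10: Δ0=101010 Δ1=111010 Δ2=110010 Δ3=110011 | 3Δ
t=11: Δ0=110011 Δ1=100001 Δ2=000001 Δ3=000000 | 3Δ
t=12: Δ0=000000 Δ1=010000 | 1Δ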